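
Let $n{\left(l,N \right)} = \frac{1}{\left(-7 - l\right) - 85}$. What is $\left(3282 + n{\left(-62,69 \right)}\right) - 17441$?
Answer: $- \frac{424771}{30} \approx -14159.0$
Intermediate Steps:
$n{\left(l,N \right)} = \frac{1}{-92 - l}$
$\left(3282 + n{\left(-62,69 \right)}\right) - 17441 = \left(3282 - \frac{1}{92 - 62}\right) - 17441 = \left(3282 - \frac{1}{30}\right) - 17441 = \frac{98459}{30} - 17441 = - \frac{424771}{30}$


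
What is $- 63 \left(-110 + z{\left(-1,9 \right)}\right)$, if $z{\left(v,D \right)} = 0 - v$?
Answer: $6867$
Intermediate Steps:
$z{\left(v,D \right)} = - v$
$- 63 \left(-110 + z{\left(-1,9 \right)}\right) = - 63 \left(-110 - -1\right) = - 63 \left(-110 + 1\right) = \left(-63\right) \left(-109\right) = 6867$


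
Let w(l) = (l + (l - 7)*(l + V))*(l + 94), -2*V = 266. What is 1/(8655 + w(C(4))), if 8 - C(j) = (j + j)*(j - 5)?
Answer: -1/105415 ≈ -9.4863e-6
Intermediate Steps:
V = -133 (V = -1/2*266 = -133)
C(j) = 8 - 2*j*(-5 + j) (C(j) = 8 - (j + j)*(j - 5) = 8 - 2*j*(-5 + j))
w(l) = (94 + l)*(l + (-133 + l)*(-7 + l)) (w(l) = (l + (l - 7)*(l - 133))*(l + 94) = (l + (-7 + l)*(-133 + l))*(94 + l) = (l + (-133 + l)*(-7 + l))*(94 + l) = (94 + l)*(l + (-133 + l)*(-7 + l)))
1/(8655 + w(C(4))) = 1/(8655 + (87514 + (8 - 2*4**2 + 10*4)**3 - 12135*(8 - 2*4**2 + 10*4) - 45*(8 - 2*4**2 + 10*4)**2)) = 1/(8655 + (87514 + (8 - 2*16 + 40)**3 - 12135*(8 - 2*16 + 40) - 45*(8 - 2*16 + 40)**2)) = 1/(8655 + (87514 + (8 - 32 + 40)**3 - 12135*(8 - 32 + 40) - 45*(8 - 32 + 40)**2)) = 1/(8655 + (87514 + 16**3 - 12135*16 - 45*16**2)) = 1/(8655 + (87514 + 4096 - 194160 - 45*256)) = 1/(8655 + (87514 + 4096 - 194160 - 11520)) = 1/(8655 - 114070) = 1/(-105415) = -1/105415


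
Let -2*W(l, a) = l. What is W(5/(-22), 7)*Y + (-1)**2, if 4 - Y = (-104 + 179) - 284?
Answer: 1109/44 ≈ 25.205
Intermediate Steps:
W(l, a) = -l/2
Y = 213 (Y = 4 - ((-104 + 179) - 284) = 4 - (75 - 284) = 4 - 1*(-209) = 4 + 209 = 213)
W(5/(-22), 7)*Y + (-1)**2 = -5/(2*(-22))*213 + (-1)**2 = -5*(-1)/(2*22)*213 + 1 = -1/2*(-5/22)*213 + 1 = (5/44)*213 + 1 = 1065/44 + 1 = 1109/44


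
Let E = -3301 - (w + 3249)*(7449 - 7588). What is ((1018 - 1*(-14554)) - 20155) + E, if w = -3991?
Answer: -111022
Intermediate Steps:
E = -106439 (E = -3301 - (-3991 + 3249)*(7449 - 7588) = -3301 - (-742)*(-139) = -3301 - 1*103138 = -3301 - 103138 = -106439)
((1018 - 1*(-14554)) - 20155) + E = ((1018 - 1*(-14554)) - 20155) - 106439 = ((1018 + 14554) - 20155) - 106439 = (15572 - 20155) - 106439 = -4583 - 106439 = -111022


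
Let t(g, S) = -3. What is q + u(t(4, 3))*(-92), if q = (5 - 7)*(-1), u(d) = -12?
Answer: 1106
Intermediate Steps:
q = 2 (q = -2*(-1) = 2)
q + u(t(4, 3))*(-92) = 2 - 12*(-92) = 2 + 1104 = 1106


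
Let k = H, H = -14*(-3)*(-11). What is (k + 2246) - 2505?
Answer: -721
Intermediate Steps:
H = -462 (H = 42*(-11) = -462)
k = -462
(k + 2246) - 2505 = (-462 + 2246) - 2505 = 1784 - 2505 = -721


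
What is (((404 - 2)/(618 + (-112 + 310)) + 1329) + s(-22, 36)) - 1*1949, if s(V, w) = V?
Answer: -87245/136 ≈ -641.51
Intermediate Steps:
(((404 - 2)/(618 + (-112 + 310)) + 1329) + s(-22, 36)) - 1*1949 = (((404 - 2)/(618 + (-112 + 310)) + 1329) - 22) - 1*1949 = ((402/(618 + 198) + 1329) - 22) - 1949 = ((402/816 + 1329) - 22) - 1949 = ((402*(1/816) + 1329) - 22) - 1949 = ((67/136 + 1329) - 22) - 1949 = (180811/136 - 22) - 1949 = 177819/136 - 1949 = -87245/136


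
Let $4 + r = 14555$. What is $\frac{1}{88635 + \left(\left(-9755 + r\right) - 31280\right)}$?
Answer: $\frac{1}{62151} \approx 1.609 \cdot 10^{-5}$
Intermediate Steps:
$r = 14551$ ($r = -4 + 14555 = 14551$)
$\frac{1}{88635 + \left(\left(-9755 + r\right) - 31280\right)} = \frac{1}{88635 + \left(\left(-9755 + 14551\right) - 31280\right)} = \frac{1}{88635 + \left(4796 - 31280\right)} = \frac{1}{88635 - 26484} = \frac{1}{62151}$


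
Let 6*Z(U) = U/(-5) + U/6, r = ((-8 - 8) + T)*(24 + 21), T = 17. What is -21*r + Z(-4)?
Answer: -42524/45 ≈ -944.98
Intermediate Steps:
r = 45 (r = ((-8 - 8) + 17)*(24 + 21) = (-16 + 17)*45 = 1*45 = 45)
Z(U) = -U/180 (Z(U) = (U/(-5) + U/6)/6 = (U*(-1/5) + U*(1/6))/6 = (-U/5 + U/6)/6 = (-U/30)/6 = -U/180)
-21*r + Z(-4) = -21*45 - 1/180*(-4) = -945 + 1/45 = -42524/45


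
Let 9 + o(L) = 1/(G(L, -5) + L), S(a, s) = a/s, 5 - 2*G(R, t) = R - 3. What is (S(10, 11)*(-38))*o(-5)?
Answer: 9500/33 ≈ 287.88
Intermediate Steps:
G(R, t) = 4 - R/2 (G(R, t) = 5/2 - (R - 3)/2 = 5/2 - (-3 + R)/2 = 5/2 + (3/2 - R/2) = 4 - R/2)
o(L) = -9 + 1/(4 + L/2) (o(L) = -9 + 1/((4 - L/2) + L) = -9 + 1/(4 + L/2))
(S(10, 11)*(-38))*o(-5) = ((10/11)*(-38))*((-70 - 9*(-5))/(8 - 5)) = ((10*(1/11))*(-38))*((-70 + 45)/3) = ((10/11)*(-38))*((1/3)*(-25)) = -380/11*(-25/3) = 9500/33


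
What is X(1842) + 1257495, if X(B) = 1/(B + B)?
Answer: 4632611581/3684 ≈ 1.2575e+6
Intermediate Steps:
X(B) = 1/(2*B)
X(1842) + 1257495 = (1/2)/1842 + 1257495 = (1/2)*(1/1842) + 1257495 = 1/3684 + 1257495 = 4632611581/3684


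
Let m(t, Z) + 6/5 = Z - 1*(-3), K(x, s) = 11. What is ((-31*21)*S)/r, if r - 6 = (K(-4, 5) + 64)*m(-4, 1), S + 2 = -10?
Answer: 217/6 ≈ 36.167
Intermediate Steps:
S = -12 (S = -2 - 10 = -12)
m(t, Z) = 9/5 + Z (m(t, Z) = -6/5 + (Z - 1*(-3)) = -6/5 + (Z + 3) = -6/5 + (3 + Z) = 9/5 + Z)
r = 216 (r = 6 + (11 + 64)*(9/5 + 1) = 6 + 75*(14/5) = 6 + 210 = 216)
((-31*21)*S)/r = (-31*21*(-12))/216 = -651*(-12)*(1/216) = 7812*(1/216) = 217/6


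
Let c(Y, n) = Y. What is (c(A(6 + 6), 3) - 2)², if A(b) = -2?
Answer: 16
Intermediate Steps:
(c(A(6 + 6), 3) - 2)² = (-2 - 2)² = (-4)² = 16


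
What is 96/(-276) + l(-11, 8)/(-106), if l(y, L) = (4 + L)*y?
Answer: 1094/1219 ≈ 0.89746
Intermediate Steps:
l(y, L) = y*(4 + L)
96/(-276) + l(-11, 8)/(-106) = 96/(-276) - 11*(4 + 8)/(-106) = 96*(-1/276) - 11*12*(-1/106) = -8/23 - 132*(-1/106) = -8/23 + 66/53 = 1094/1219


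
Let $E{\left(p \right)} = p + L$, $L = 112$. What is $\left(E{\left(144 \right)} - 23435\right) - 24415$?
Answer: $-47594$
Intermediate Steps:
$E{\left(p \right)} = 112 + p$ ($E{\left(p \right)} = p + 112 = 112 + p$)
$\left(E{\left(144 \right)} - 23435\right) - 24415 = \left(\left(112 + 144\right) - 23435\right) - 24415 = \left(256 - 23435\right) - 24415 = -23179 - 24415 = -47594$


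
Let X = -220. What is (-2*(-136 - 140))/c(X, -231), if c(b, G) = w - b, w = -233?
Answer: -552/13 ≈ -42.462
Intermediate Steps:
c(b, G) = -233 - b
(-2*(-136 - 140))/c(X, -231) = (-2*(-136 - 140))/(-233 - 1*(-220)) = (-2*(-276))/(-233 + 220) = 552/(-13) = 552*(-1/13) = -552/13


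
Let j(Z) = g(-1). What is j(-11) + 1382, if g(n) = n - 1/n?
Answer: 1382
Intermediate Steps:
j(Z) = 0 (j(Z) = -1 - 1/(-1) = -1 - 1*(-1) = -1 + 1 = 0)
j(-11) + 1382 = 0 + 1382 = 1382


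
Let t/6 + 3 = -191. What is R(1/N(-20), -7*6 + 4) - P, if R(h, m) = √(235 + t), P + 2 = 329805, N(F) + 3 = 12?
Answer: -329803 + I*√929 ≈ -3.298e+5 + 30.479*I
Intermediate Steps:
t = -1164 (t = -18 + 6*(-191) = -18 - 1146 = -1164)
N(F) = 9 (N(F) = -3 + 12 = 9)
P = 329803 (P = -2 + 329805 = 329803)
R(h, m) = I*√929 (R(h, m) = √(235 - 1164) = √(-929) = I*√929)
R(1/N(-20), -7*6 + 4) - P = I*√929 - 1*329803 = I*√929 - 329803 = -329803 + I*√929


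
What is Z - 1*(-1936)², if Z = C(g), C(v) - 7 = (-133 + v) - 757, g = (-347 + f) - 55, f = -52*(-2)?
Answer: -3749277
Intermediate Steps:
f = 104
g = -298 (g = (-347 + 104) - 55 = -243 - 55 = -298)
C(v) = -883 + v (C(v) = 7 + ((-133 + v) - 757) = 7 + (-890 + v) = -883 + v)
Z = -1181 (Z = -883 - 298 = -1181)
Z - 1*(-1936)² = -1181 - 1*(-1936)² = -1181 - 1*3748096 = -1181 - 3748096 = -3749277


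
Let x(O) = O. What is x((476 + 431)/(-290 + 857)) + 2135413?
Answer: 1210780078/567 ≈ 2.1354e+6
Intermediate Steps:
x((476 + 431)/(-290 + 857)) + 2135413 = (476 + 431)/(-290 + 857) + 2135413 = 907/567 + 2135413 = 1210780078/567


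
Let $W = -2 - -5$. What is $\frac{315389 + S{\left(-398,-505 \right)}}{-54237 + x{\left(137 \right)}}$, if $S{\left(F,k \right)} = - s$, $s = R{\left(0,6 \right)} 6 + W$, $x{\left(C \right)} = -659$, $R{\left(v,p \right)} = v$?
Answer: $- \frac{157693}{27448} \approx -5.7452$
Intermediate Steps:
$W = 3$ ($W = -2 + 5 = 3$)
$s = 3$ ($s = 0 \cdot 6 + 3 = 0 + 3 = 3$)
$S{\left(F,k \right)} = -3$ ($S{\left(F,k \right)} = \left(-1\right) 3 = -3$)
$\frac{315389 + S{\left(-398,-505 \right)}}{-54237 + x{\left(137 \right)}} = \frac{315389 - 3}{-54237 - 659} = \frac{315386}{-54896} = 315386 \left(- \frac{1}{54896}\right) = - \frac{157693}{27448}$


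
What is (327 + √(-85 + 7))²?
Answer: (327 + I*√78)² ≈ 1.0685e+5 + 5776.0*I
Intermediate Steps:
(327 + √(-85 + 7))² = (327 + √(-78))² = (327 + I*√78)²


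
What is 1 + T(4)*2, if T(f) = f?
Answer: 9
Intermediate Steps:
1 + T(4)*2 = 1 + 4*2 = 1 + 8 = 9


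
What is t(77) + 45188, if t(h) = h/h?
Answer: 45189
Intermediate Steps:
t(h) = 1
t(77) + 45188 = 1 + 45188 = 45189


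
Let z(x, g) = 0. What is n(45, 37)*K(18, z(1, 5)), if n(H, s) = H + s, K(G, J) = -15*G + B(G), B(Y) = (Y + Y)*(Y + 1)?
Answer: 33948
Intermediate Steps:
B(Y) = 2*Y*(1 + Y) (B(Y) = (2*Y)*(1 + Y) = 2*Y*(1 + Y))
K(G, J) = -15*G + 2*G*(1 + G)
n(45, 37)*K(18, z(1, 5)) = (45 + 37)*(18*(-13 + 2*18)) = 82*(18*(-13 + 36)) = 82*(18*23) = 82*414 = 33948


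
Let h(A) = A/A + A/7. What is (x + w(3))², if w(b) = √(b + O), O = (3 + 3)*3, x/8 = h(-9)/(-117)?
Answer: 14086237/670761 + 32*√21/819 ≈ 21.179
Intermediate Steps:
h(A) = 1 + A/7 (h(A) = 1 + A*(⅐) = 1 + A/7)
x = 16/819 (x = 8*((1 + (⅐)*(-9))/(-117)) = 8*((1 - 9/7)*(-1/117)) = 8*(-2/7*(-1/117)) = 8*(2/819) = 16/819 ≈ 0.019536)
O = 18 (O = 6*3 = 18)
w(b) = √(18 + b) (w(b) = √(b + 18) = √(18 + b))
(x + w(3))² = (16/819 + √(18 + 3))² = (16/819 + √21)²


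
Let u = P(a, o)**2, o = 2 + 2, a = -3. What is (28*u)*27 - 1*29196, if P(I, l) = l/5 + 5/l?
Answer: -2601891/100 ≈ -26019.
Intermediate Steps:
o = 4
P(I, l) = 5/l + l/5 (P(I, l) = l*(1/5) + 5/l = l/5 + 5/l = 5/l + l/5)
u = 1681/400 (u = (5/4 + (1/5)*4)**2 = (5*(1/4) + 4/5)**2 = (5/4 + 4/5)**2 = (41/20)**2 = 1681/400 ≈ 4.2025)
(28*u)*27 - 1*29196 = (28*(1681/400))*27 - 1*29196 = (11767/100)*27 - 29196 = 317709/100 - 29196 = -2601891/100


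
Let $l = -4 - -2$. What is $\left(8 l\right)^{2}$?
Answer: $256$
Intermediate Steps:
$l = -2$ ($l = -4 + 2 = -2$)
$\left(8 l\right)^{2} = \left(8 \left(-2\right)\right)^{2} = \left(-16\right)^{2} = 256$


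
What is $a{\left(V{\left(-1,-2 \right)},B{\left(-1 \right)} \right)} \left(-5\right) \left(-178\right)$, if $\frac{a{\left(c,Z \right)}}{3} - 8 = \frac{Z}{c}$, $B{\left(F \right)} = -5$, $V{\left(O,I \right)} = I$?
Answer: $28035$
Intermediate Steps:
$a{\left(c,Z \right)} = 24 + \frac{3 Z}{c}$ ($a{\left(c,Z \right)} = 24 + 3 \frac{Z}{c} = 24 + \frac{3 Z}{c}$)
$a{\left(V{\left(-1,-2 \right)},B{\left(-1 \right)} \right)} \left(-5\right) \left(-178\right) = \left(24 + 3 \left(-5\right) \frac{1}{-2}\right) \left(-5\right) \left(-178\right) = \left(24 + 3 \left(-5\right) \left(- \frac{1}{2}\right)\right) \left(-5\right) \left(-178\right) = \left(24 + \frac{15}{2}\right) \left(-5\right) \left(-178\right) = \frac{63}{2} \left(-5\right) \left(-178\right) = \left(- \frac{315}{2}\right) \left(-178\right) = 28035$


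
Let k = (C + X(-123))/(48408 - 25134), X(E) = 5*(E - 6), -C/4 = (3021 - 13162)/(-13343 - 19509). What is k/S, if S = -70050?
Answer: 2653763/6695006404050 ≈ 3.9638e-7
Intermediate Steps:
C = -10141/8213 (C = -4*(3021 - 13162)/(-13343 - 19509) = -(-40564)/(-32852) = -(-40564)*(-1)/32852 = -4*10141/32852 = -10141/8213 ≈ -1.2347)
X(E) = -30 + 5*E (X(E) = 5*(-6 + E) = -30 + 5*E)
k = -2653763/95574681 (k = (-10141/8213 + (-30 + 5*(-123)))/(48408 - 25134) = (-10141/8213 + (-30 - 615))/23274 = (-10141/8213 - 645)*(1/23274) = -5307526/8213*1/23274 = -2653763/95574681 ≈ -0.027766)
k/S = -2653763/95574681/(-70050) = -2653763/95574681*(-1/70050) = 2653763/6695006404050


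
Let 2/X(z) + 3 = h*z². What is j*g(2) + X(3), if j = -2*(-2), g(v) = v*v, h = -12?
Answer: 1774/111 ≈ 15.982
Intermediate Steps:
g(v) = v²
X(z) = 2/(-3 - 12*z²)
j = 4
j*g(2) + X(3) = 4*2² - 2/(3 + 12*3²) = 4*4 - 2/(3 + 12*9) = 16 - 2/(3 + 108) = 16 - 2/111 = 1774/111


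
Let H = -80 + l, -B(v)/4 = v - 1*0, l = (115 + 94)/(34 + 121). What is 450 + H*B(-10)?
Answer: -83578/31 ≈ -2696.1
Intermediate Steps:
l = 209/155 ≈ 1.3484
B(v) = -4*v (B(v) = -4*(v - 1*0) = -4*(v + 0) = -4*v)
H = -12191/155 (H = -80 + 209/155 = -12191/155 ≈ -78.652)
450 + H*B(-10) = 450 - (-48764)*(-10)/155 = 450 - 12191/155*40 = 450 - 97528/31 = -83578/31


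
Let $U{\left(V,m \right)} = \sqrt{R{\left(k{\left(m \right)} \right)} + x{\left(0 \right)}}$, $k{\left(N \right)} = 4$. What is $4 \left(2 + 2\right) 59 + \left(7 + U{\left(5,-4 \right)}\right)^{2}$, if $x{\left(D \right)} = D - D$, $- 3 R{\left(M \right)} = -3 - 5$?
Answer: $\frac{2987}{3} + \frac{28 \sqrt{6}}{3} \approx 1018.5$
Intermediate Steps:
$R{\left(M \right)} = \frac{8}{3}$ ($R{\left(M \right)} = - \frac{-3 - 5}{3} = \left(- \frac{1}{3}\right) \left(-8\right) = \frac{8}{3}$)
$x{\left(D \right)} = 0$
$U{\left(V,m \right)} = \frac{2 \sqrt{6}}{3}$ ($U{\left(V,m \right)} = \sqrt{\frac{8}{3} + 0} = \sqrt{\frac{8}{3}} = \frac{2 \sqrt{6}}{3}$)
$4 \left(2 + 2\right) 59 + \left(7 + U{\left(5,-4 \right)}\right)^{2} = 4 \left(2 + 2\right) 59 + \left(7 + \frac{2 \sqrt{6}}{3}\right)^{2} = 4 \cdot 4 \cdot 59 + \left(7 + \frac{2 \sqrt{6}}{3}\right)^{2} = 16 \cdot 59 + \left(7 + \frac{2 \sqrt{6}}{3}\right)^{2} = 944 + \left(7 + \frac{2 \sqrt{6}}{3}\right)^{2}$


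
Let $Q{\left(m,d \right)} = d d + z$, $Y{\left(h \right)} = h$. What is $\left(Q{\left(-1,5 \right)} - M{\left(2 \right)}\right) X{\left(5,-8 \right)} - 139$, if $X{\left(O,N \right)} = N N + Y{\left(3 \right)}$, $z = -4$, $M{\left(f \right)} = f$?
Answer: $1134$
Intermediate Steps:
$Q{\left(m,d \right)} = -4 + d^{2}$ ($Q{\left(m,d \right)} = d d - 4 = d^{2} - 4 = -4 + d^{2}$)
$X{\left(O,N \right)} = 3 + N^{2}$ ($X{\left(O,N \right)} = N N + 3 = N^{2} + 3 = 3 + N^{2}$)
$\left(Q{\left(-1,5 \right)} - M{\left(2 \right)}\right) X{\left(5,-8 \right)} - 139 = \left(\left(-4 + 5^{2}\right) - 2\right) \left(3 + \left(-8\right)^{2}\right) - 139 = \left(\left(-4 + 25\right) - 2\right) \left(3 + 64\right) - 139 = \left(21 - 2\right) 67 - 139 = 19 \cdot 67 - 139 = 1273 - 139 = 1134$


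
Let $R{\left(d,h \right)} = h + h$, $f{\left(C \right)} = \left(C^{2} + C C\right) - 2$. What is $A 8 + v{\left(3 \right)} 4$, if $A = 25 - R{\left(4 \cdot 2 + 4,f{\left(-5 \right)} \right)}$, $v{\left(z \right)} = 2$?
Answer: $-560$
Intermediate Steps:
$f{\left(C \right)} = -2 + 2 C^{2}$ ($f{\left(C \right)} = \left(C^{2} + C^{2}\right) - 2 = 2 C^{2} - 2 = -2 + 2 C^{2}$)
$R{\left(d,h \right)} = 2 h$
$A = -71$ ($A = 25 - 2 \left(-2 + 2 \left(-5\right)^{2}\right) = 25 - 2 \left(-2 + 2 \cdot 25\right) = 25 - 2 \left(-2 + 50\right) = 25 - 2 \cdot 48 = 25 - 96 = -71$)
$A 8 + v{\left(3 \right)} 4 = \left(-71\right) 8 + 2 \cdot 4 = -568 + 8 = -560$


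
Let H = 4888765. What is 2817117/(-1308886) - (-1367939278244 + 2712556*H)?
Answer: -15566724593134200173/1308886 ≈ -1.1893e+13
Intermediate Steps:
2817117/(-1308886) - (-1367939278244 + 2712556*H) = 2817117/(-1308886) - 2712556/(1/(4888765 - 504299)) = 2817117*(-1/1308886) - 2712556/(1/4384466) = -2817117/1308886 - 2712556/1/4384466 = -2817117/1308886 - 2712556*4384466 = -2817117/1308886 - 11893109555096 = -15566724593134200173/1308886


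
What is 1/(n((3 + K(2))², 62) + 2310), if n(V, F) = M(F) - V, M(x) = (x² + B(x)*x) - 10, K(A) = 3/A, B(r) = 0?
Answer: 4/24495 ≈ 0.00016330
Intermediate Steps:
M(x) = -10 + x² (M(x) = (x² + 0*x) - 10 = (x² + 0) - 10 = x² - 10 = -10 + x²)
n(V, F) = -10 + F² - V (n(V, F) = (-10 + F²) - V = -10 + F² - V)
1/(n((3 + K(2))², 62) + 2310) = 1/((-10 + 62² - (3 + 3/2)²) + 2310) = 1/((-10 + 3844 - (3 + 3*(½))²) + 2310) = 1/((-10 + 3844 - (3 + 3/2)²) + 2310) = 1/((-10 + 3844 - (9/2)²) + 2310) = 1/((-10 + 3844 - 1*81/4) + 2310) = 1/((-10 + 3844 - 81/4) + 2310) = 1/(15255/4 + 2310) = 1/(24495/4) = 4/24495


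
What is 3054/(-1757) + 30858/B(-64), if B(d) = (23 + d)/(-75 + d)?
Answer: 7536108120/72037 ≈ 1.0461e+5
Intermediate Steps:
B(d) = (23 + d)/(-75 + d)
3054/(-1757) + 30858/B(-64) = 3054/(-1757) + 30858/(((23 - 64)/(-75 - 64))) = 3054*(-1/1757) + 30858/((-41/(-139))) = -3054/1757 + 30858/((-1/139*(-41))) = -3054/1757 + 30858/(41/139) = -3054/1757 + 30858*(139/41) = -3054/1757 + 4289262/41 = 7536108120/72037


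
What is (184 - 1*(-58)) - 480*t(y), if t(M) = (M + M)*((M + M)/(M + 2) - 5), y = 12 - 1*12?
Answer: 242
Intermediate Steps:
y = 0 (y = 12 - 12 = 0)
t(M) = 2*M*(-5 + 2*M/(2 + M)) (t(M) = (2*M)*((2*M)/(2 + M) - 5) = (2*M)*(2*M/(2 + M) - 5) = (2*M)*(-5 + 2*M/(2 + M)) = 2*M*(-5 + 2*M/(2 + M)))
(184 - 1*(-58)) - 480*t(y) = (184 - 1*(-58)) - (-960)*0*(10 + 3*0)/(2 + 0) = (184 + 58) - (-960)*0*(10 + 0)/2 = 242 - (-960)*0*10/2 = 242 - 480*0 = 242 + 0 = 242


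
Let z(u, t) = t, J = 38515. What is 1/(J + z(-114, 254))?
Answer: 1/38769 ≈ 2.5794e-5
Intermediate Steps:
1/(J + z(-114, 254)) = 1/(38515 + 254) = 1/38769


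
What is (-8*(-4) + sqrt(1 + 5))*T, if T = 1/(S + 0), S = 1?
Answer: 32 + sqrt(6) ≈ 34.449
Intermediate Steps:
T = 1 (T = 1/(1 + 0) = 1/1 = 1)
(-8*(-4) + sqrt(1 + 5))*T = (-8*(-4) + sqrt(1 + 5))*1 = (-4*(-8) + sqrt(6))*1 = (32 + sqrt(6))*1 = 32 + sqrt(6)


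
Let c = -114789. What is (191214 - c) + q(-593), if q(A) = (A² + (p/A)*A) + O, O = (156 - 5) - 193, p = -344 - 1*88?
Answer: 657178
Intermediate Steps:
p = -432 (p = -344 - 88 = -432)
O = -42 (O = 151 - 193 = -42)
q(A) = -474 + A² (q(A) = (A² + (-432/A)*A) - 42 = (A² - 432) - 42 = (-432 + A²) - 42 = -474 + A²)
(191214 - c) + q(-593) = (191214 - 1*(-114789)) + (-474 + (-593)²) = (191214 + 114789) + (-474 + 351649) = 306003 + 351175 = 657178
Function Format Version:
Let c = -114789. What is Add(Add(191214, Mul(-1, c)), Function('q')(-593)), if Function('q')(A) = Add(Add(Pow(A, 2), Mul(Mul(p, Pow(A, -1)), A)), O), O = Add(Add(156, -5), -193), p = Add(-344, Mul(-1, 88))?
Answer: 657178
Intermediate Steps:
p = -432 (p = Add(-344, -88) = -432)
O = -42 (O = Add(151, -193) = -42)
Function('q')(A) = Add(-474, Pow(A, 2)) (Function('q')(A) = Add(Add(Pow(A, 2), Mul(Mul(-432, Pow(A, -1)), A)), -42) = Add(Add(Pow(A, 2), -432), -42) = Add(Add(-432, Pow(A, 2)), -42) = Add(-474, Pow(A, 2)))
Add(Add(191214, Mul(-1, c)), Function('q')(-593)) = Add(Add(191214, Mul(-1, -114789)), Add(-474, Pow(-593, 2))) = Add(Add(191214, 114789), Add(-474, 351649)) = Add(306003, 351175) = 657178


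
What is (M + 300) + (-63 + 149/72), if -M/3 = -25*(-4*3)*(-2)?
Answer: 146813/72 ≈ 2039.1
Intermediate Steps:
M = 1800 (M = -(-75)*-4*3*(-2) = -(-75)*(-12*(-2)) = -(-75)*24 = -3*(-600) = 1800)
(M + 300) + (-63 + 149/72) = (1800 + 300) + (-63 + 149/72) = 2100 + (-63 + 149*(1/72)) = 2100 + (-63 + 149/72) = 2100 - 4387/72 = 146813/72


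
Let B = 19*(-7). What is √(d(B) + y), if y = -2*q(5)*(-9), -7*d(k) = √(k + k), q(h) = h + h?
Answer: √(8820 - 7*I*√266)/7 ≈ 13.417 - 0.08683*I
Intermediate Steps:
B = -133
q(h) = 2*h
d(k) = -√2*√k/7 (d(k) = -√(k + k)/7 = -√2*√k/7)
y = 180 (y = -4*5*(-9) = -2*10*(-9) = -20*(-9) = 180)
√(d(B) + y) = √(-√2*√(-133)/7 + 180) = √(-√2*I*√133/7 + 180) = √(-I*√266/7 + 180) = √(180 - I*√266/7)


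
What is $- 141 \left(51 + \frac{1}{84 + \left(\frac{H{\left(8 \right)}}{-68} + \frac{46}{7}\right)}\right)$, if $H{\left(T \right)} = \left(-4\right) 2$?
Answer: $- \frac{77622051}{10792} \approx -7192.6$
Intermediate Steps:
$H{\left(T \right)} = -8$
$- 141 \left(51 + \frac{1}{84 + \left(\frac{H{\left(8 \right)}}{-68} + \frac{46}{7}\right)}\right) = - 141 \left(51 + \frac{1}{84 + \left(- \frac{8}{-68} + \frac{46}{7}\right)}\right) = - 141 \left(51 + \frac{1}{84 + \left(\left(-8\right) \left(- \frac{1}{68}\right) + 46 \cdot \frac{1}{7}\right)}\right) = - 141 \left(51 + \frac{1}{84 + \left(\frac{2}{17} + \frac{46}{7}\right)}\right) = - 141 \left(51 + \frac{1}{84 + \frac{796}{119}}\right) = - 141 \left(51 + \frac{1}{\frac{10792}{119}}\right) = - 141 \left(51 + \frac{119}{10792}\right) = \left(-141\right) \frac{550511}{10792} = - \frac{77622051}{10792}$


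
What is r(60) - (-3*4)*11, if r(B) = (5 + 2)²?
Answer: 181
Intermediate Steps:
r(B) = 49 (r(B) = 7² = 49)
r(60) - (-3*4)*11 = 49 - (-3*4)*11 = 49 - (-12)*11 = 49 - 1*(-132) = 49 + 132 = 181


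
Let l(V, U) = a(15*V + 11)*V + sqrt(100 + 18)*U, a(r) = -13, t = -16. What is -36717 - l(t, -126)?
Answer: -36925 + 126*sqrt(118) ≈ -35556.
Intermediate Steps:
l(V, U) = -13*V + U*sqrt(118) (l(V, U) = -13*V + sqrt(100 + 18)*U = -13*V + sqrt(118)*U = -13*V + U*sqrt(118))
-36717 - l(t, -126) = -36717 - (-13*(-16) - 126*sqrt(118)) = -36717 - (208 - 126*sqrt(118)) = -36717 + (-208 + 126*sqrt(118)) = -36925 + 126*sqrt(118)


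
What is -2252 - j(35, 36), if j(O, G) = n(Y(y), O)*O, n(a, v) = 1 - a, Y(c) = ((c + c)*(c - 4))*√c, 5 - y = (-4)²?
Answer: -2287 + 11550*I*√11 ≈ -2287.0 + 38307.0*I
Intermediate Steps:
y = -11 (y = 5 - 1*(-4)² = 5 - 1*16 = 5 - 16 = -11)
Y(c) = 2*c^(3/2)*(-4 + c) (Y(c) = ((2*c)*(-4 + c))*√c = (2*c*(-4 + c))*√c = 2*c^(3/2)*(-4 + c))
j(O, G) = O*(1 - 330*I*√11) (j(O, G) = (1 - 2*(-11)^(3/2)*(-4 - 11))*O = (1 - 2*(-11*I*√11)*(-15))*O = (1 - 330*I*√11)*O = O*(1 - 330*I*√11))
-2252 - j(35, 36) = -2252 - 35*(1 - 330*I*√11) = -2252 - (35 - 11550*I*√11) = -2252 + (-35 + 11550*I*√11) = -2287 + 11550*I*√11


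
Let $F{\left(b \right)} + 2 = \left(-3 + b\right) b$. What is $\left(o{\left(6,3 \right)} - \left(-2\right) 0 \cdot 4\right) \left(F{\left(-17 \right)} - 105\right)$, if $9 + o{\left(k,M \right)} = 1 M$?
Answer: $-1398$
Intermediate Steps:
$F{\left(b \right)} = -2 + b \left(-3 + b\right)$ ($F{\left(b \right)} = -2 + \left(-3 + b\right) b = -2 + b \left(-3 + b\right)$)
$o{\left(k,M \right)} = -9 + M$ ($o{\left(k,M \right)} = -9 + 1 M = -9 + M$)
$\left(o{\left(6,3 \right)} - \left(-2\right) 0 \cdot 4\right) \left(F{\left(-17 \right)} - 105\right) = \left(\left(-9 + 3\right) - \left(-2\right) 0 \cdot 4\right) \left(\left(-2 + \left(-17\right)^{2} - -51\right) - 105\right) = \left(-6 - 0 \cdot 4\right) \left(\left(-2 + 289 + 51\right) - 105\right) = \left(-6 - 0\right) \left(338 - 105\right) = \left(-6 + 0\right) 233 = \left(-6\right) 233 = -1398$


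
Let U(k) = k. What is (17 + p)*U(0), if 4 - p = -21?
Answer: 0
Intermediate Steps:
p = 25 (p = 4 - 1*(-21) = 4 + 21 = 25)
(17 + p)*U(0) = (17 + 25)*0 = 42*0 = 0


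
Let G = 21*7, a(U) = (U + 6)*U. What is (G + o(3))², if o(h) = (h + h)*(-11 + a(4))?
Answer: 103041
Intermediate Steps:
a(U) = U*(6 + U) (a(U) = (6 + U)*U = U*(6 + U))
G = 147
o(h) = 58*h (o(h) = (h + h)*(-11 + 4*(6 + 4)) = (2*h)*(-11 + 4*10) = (2*h)*(-11 + 40) = (2*h)*29 = 58*h)
(G + o(3))² = (147 + 58*3)² = (147 + 174)² = 321² = 103041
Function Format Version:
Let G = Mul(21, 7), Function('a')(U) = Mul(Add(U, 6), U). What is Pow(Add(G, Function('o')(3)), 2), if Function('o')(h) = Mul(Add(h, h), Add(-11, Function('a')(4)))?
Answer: 103041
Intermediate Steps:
Function('a')(U) = Mul(U, Add(6, U)) (Function('a')(U) = Mul(Add(6, U), U) = Mul(U, Add(6, U)))
G = 147
Function('o')(h) = Mul(58, h) (Function('o')(h) = Mul(Add(h, h), Add(-11, Mul(4, Add(6, 4)))) = Mul(Mul(2, h), Add(-11, Mul(4, 10))) = Mul(Mul(2, h), Add(-11, 40)) = Mul(Mul(2, h), 29) = Mul(58, h))
Pow(Add(G, Function('o')(3)), 2) = Pow(Add(147, Mul(58, 3)), 2) = Pow(Add(147, 174), 2) = Pow(321, 2) = 103041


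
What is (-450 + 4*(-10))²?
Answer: 240100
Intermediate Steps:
(-450 + 4*(-10))² = (-450 - 40)² = (-490)² = 240100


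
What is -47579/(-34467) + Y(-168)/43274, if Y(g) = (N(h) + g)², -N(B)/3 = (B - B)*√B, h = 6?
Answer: 216552161/106537497 ≈ 2.0326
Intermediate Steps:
N(B) = 0 (N(B) = -3*(B - B)*√B = -0*√B = -3*0 = 0)
Y(g) = g² (Y(g) = (0 + g)² = g²)
-47579/(-34467) + Y(-168)/43274 = -47579/(-34467) + (-168)²/43274 = -47579*(-1/34467) + 28224*(1/43274) = 47579/34467 + 2016/3091 = 216552161/106537497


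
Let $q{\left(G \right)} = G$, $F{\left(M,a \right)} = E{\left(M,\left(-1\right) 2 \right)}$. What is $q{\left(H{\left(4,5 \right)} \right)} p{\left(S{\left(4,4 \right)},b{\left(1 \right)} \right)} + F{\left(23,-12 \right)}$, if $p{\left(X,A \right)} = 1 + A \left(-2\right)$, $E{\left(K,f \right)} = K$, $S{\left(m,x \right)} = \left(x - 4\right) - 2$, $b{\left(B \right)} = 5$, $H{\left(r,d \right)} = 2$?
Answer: $5$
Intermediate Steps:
$S{\left(m,x \right)} = -6 + x$ ($S{\left(m,x \right)} = \left(-4 + x\right) - 2 = -6 + x$)
$F{\left(M,a \right)} = M$
$p{\left(X,A \right)} = 1 - 2 A$
$q{\left(H{\left(4,5 \right)} \right)} p{\left(S{\left(4,4 \right)},b{\left(1 \right)} \right)} + F{\left(23,-12 \right)} = 2 \left(1 - 10\right) + 23 = 2 \left(-9\right) + 23 = -18 + 23 = 5$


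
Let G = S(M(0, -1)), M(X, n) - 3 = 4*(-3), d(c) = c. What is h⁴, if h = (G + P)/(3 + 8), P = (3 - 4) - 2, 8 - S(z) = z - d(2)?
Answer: 65536/14641 ≈ 4.4762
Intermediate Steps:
M(X, n) = -9 (M(X, n) = 3 + 4*(-3) = 3 - 12 = -9)
S(z) = 10 - z (S(z) = 8 - (z - 1*2) = 8 - (z - 2) = 8 - (-2 + z) = 8 + (2 - z) = 10 - z)
P = -3 (P = -1 - 2 = -3)
G = 19 (G = 10 - 1*(-9) = 10 + 9 = 19)
h = 16/11 (h = (19 - 3)/(3 + 8) = 16/11 ≈ 1.4545)
h⁴ = (16/11)⁴ = 65536/14641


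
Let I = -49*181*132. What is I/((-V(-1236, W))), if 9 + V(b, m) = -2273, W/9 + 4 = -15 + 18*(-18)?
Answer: -83622/163 ≈ -513.02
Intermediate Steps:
W = -3087 (W = -36 + 9*(-15 + 18*(-18)) = -36 + 9*(-15 - 324) = -36 + 9*(-339) = -36 - 3051 = -3087)
V(b, m) = -2282 (V(b, m) = -9 - 2273 = -2282)
I = -1170708 (I = -8869*132 = -1170708)
I/((-V(-1236, W))) = -1170708/((-1*(-2282))) = -1170708/2282 = -1170708*1/2282 = -83622/163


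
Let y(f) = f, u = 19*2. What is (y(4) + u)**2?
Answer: 1764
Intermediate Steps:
u = 38
(y(4) + u)**2 = (4 + 38)**2 = 42**2 = 1764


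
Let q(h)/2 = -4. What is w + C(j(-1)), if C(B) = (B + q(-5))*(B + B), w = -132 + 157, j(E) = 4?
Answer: -7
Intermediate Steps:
q(h) = -8 (q(h) = 2*(-4) = -8)
w = 25
C(B) = 2*B*(-8 + B) (C(B) = (B - 8)*(B + B) = (-8 + B)*(2*B) = 2*B*(-8 + B))
w + C(j(-1)) = 25 + 2*4*(-8 + 4) = 25 + 2*4*(-4) = 25 - 32 = -7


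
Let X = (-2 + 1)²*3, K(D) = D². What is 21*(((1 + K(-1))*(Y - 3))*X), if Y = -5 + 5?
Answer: -378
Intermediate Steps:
Y = 0
X = 3 (X = (-1)²*3 = 1*3 = 3)
21*(((1 + K(-1))*(Y - 3))*X) = 21*(((1 + (-1)²)*(0 - 3))*3) = 21*(((1 + 1)*(-3))*3) = 21*((2*(-3))*3) = 21*(-6*3) = 21*(-18) = -378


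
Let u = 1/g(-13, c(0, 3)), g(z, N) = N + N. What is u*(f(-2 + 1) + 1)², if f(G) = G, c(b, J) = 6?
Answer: 0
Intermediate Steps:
g(z, N) = 2*N
u = 1/12 (u = 1/(2*6) = 1/12 ≈ 0.083333)
u*(f(-2 + 1) + 1)² = ((-2 + 1) + 1)²/12 = (-1 + 1)²/12 = (1/12)*0² = (1/12)*0 = 0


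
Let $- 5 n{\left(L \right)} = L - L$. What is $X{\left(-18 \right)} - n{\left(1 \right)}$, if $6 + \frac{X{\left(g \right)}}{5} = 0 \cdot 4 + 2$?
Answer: $-20$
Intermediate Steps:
$n{\left(L \right)} = 0$ ($n{\left(L \right)} = - \frac{L - L}{5} = \left(- \frac{1}{5}\right) 0 = 0$)
$X{\left(g \right)} = -20$ ($X{\left(g \right)} = -30 + 5 \left(0 \cdot 4 + 2\right) = -30 + 5 \left(0 + 2\right) = -30 + 5 \cdot 2 = -30 + 10 = -20$)
$X{\left(-18 \right)} - n{\left(1 \right)} = -20 - 0 = -20 + 0 = -20$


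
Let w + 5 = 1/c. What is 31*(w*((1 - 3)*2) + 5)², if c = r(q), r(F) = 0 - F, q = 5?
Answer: 515871/25 ≈ 20635.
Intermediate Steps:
r(F) = -F
c = -5 (c = -1*5 = -5)
w = -26/5 (w = -5 + 1/(-5) = -5 - ⅕ = -26/5 ≈ -5.2000)
31*(w*((1 - 3)*2) + 5)² = 31*(-26*(1 - 3)*2/5 + 5)² = 31*(-(-52)*2/5 + 5)² = 31*(-26/5*(-4) + 5)² = 31*(104/5 + 5)² = 31*(129/5)² = 31*(16641/25) = 515871/25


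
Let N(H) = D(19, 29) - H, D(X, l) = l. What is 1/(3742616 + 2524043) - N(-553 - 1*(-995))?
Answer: 2588130168/6266659 ≈ 413.00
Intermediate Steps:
N(H) = 29 - H
1/(3742616 + 2524043) - N(-553 - 1*(-995)) = 1/(3742616 + 2524043) - (29 - (-553 - 1*(-995))) = 1/6266659 - (29 - (-553 + 995)) = 1/6266659 - (29 - 1*442) = 1/6266659 - (29 - 442) = 1/6266659 - 1*(-413) = 1/6266659 + 413 = 2588130168/6266659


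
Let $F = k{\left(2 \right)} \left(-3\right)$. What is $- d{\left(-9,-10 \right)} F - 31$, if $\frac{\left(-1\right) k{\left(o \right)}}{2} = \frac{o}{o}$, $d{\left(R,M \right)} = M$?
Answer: $29$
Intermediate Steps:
$k{\left(o \right)} = -2$ ($k{\left(o \right)} = - 2 \frac{o}{o} = \left(-2\right) 1 = -2$)
$F = 6$ ($F = \left(-2\right) \left(-3\right) = 6$)
$- d{\left(-9,-10 \right)} F - 31 = \left(-1\right) \left(-10\right) 6 - 31 = 10 \cdot 6 - 31 = 60 - 31 = 29$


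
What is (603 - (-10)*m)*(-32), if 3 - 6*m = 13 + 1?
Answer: -56128/3 ≈ -18709.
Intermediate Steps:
m = -11/6 (m = ½ - (13 + 1)/6 = ½ - ⅙*14 = ½ - 7/3 = -11/6 ≈ -1.8333)
(603 - (-10)*m)*(-32) = (603 - (-10)*(-11)/6)*(-32) = (603 - 1*55/3)*(-32) = (603 - 55/3)*(-32) = (1754/3)*(-32) = -56128/3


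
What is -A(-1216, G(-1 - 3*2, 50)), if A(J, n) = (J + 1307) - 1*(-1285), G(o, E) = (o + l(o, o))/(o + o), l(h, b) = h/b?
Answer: -1376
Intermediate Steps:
G(o, E) = (1 + o)/(2*o) (G(o, E) = (o + o/o)/(o + o) = (o + 1)/((2*o)) = (1 + o)*(1/(2*o)) = (1 + o)/(2*o))
A(J, n) = 2592 + J (A(J, n) = (1307 + J) + 1285 = 2592 + J)
-A(-1216, G(-1 - 3*2, 50)) = -(2592 - 1216) = -1*1376 = -1376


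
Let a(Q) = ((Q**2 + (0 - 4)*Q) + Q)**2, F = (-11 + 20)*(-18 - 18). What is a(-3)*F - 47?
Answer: -105023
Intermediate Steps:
F = -324 (F = 9*(-36) = -324)
a(Q) = (Q**2 - 3*Q)**2 (a(Q) = ((Q**2 - 4*Q) + Q)**2 = (Q**2 - 3*Q)**2)
a(-3)*F - 47 = ((-3)**2*(-3 - 3)**2)*(-324) - 47 = (9*(-6)**2)*(-324) - 47 = (9*36)*(-324) - 47 = 324*(-324) - 47 = -104976 - 47 = -105023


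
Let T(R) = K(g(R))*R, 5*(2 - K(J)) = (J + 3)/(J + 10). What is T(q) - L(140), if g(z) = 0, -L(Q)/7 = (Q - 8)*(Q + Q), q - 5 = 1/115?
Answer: 743847936/2875 ≈ 2.5873e+5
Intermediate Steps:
q = 576/115 (q = 5 + 1/115 = 576/115 ≈ 5.0087)
L(Q) = -14*Q*(-8 + Q) (L(Q) = -7*(Q - 8)*(Q + Q) = -7*(-8 + Q)*2*Q = -14*Q*(-8 + Q))
K(J) = 2 - (3 + J)/(5*(10 + J)) (K(J) = 2 - (J + 3)/(5*(J + 10)) = 2 - (3 + J)/(5*(10 + J)))
T(R) = 97*R/50 (T(R) = ((97 + 9*0)/(5*(10 + 0)))*R = ((⅕)*(97 + 0)/10)*R = ((⅕)*(⅒)*97)*R = 97*R/50)
T(q) - L(140) = (97/50)*(576/115) - 14*140*(8 - 1*140) = 27936/2875 - 14*140*(8 - 140) = 27936/2875 - 14*140*(-132) = 27936/2875 - 1*(-258720) = 27936/2875 + 258720 = 743847936/2875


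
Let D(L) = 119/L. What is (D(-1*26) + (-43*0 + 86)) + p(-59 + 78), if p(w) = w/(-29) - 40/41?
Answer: 2466699/30914 ≈ 79.792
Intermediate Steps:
p(w) = -40/41 - w/29 (p(w) = w*(-1/29) - 40*1/41 = -w/29 - 40/41 = -40/41 - w/29)
(D(-1*26) + (-43*0 + 86)) + p(-59 + 78) = (119/((-1*26)) + (-43*0 + 86)) + (-40/41 - (-59 + 78)/29) = (119/(-26) + (0 + 86)) + (-40/41 - 1/29*19) = (119*(-1/26) + 86) + (-40/41 - 19/29) = (-119/26 + 86) - 1939/1189 = 2117/26 - 1939/1189 = 2466699/30914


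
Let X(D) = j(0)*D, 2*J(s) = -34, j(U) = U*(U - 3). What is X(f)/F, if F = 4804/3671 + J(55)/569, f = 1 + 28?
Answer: 0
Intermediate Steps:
j(U) = U*(-3 + U)
J(s) = -17 (J(s) = (1/2)*(-34) = -17)
f = 29
F = 2671069/2088799 (F = 4804/3671 - 17/569 = 2671069/2088799 ≈ 1.2788)
X(D) = 0 (X(D) = (0*(-3 + 0))*D = (0*(-3))*D = 0*D = 0)
X(f)/F = 0/(2671069/2088799) = 0*(2088799/2671069) = 0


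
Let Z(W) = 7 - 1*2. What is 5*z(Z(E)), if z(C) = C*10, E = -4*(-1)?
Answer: 250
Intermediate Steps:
E = 4
Z(W) = 5 (Z(W) = 7 - 2 = 5)
z(C) = 10*C
5*z(Z(E)) = 5*(10*5) = 5*50 = 250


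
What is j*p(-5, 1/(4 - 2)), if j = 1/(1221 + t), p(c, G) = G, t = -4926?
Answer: -1/7410 ≈ -0.00013495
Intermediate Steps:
j = -1/3705 (j = 1/(1221 - 4926) = 1/(-3705) = -1/3705 ≈ -0.00026991)
j*p(-5, 1/(4 - 2)) = -1/(3705*(4 - 2)) = -1/3705/2 = -1/3705*½ = -1/7410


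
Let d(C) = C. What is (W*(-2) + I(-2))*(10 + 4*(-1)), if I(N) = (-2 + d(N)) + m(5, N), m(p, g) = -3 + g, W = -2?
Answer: -30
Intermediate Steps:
I(N) = -5 + 2*N (I(N) = (-2 + N) + (-3 + N) = -5 + 2*N)
(W*(-2) + I(-2))*(10 + 4*(-1)) = (-2*(-2) + (-5 + 2*(-2)))*(10 + 4*(-1)) = (4 + (-5 - 4))*(10 - 4) = (4 - 9)*6 = -5*6 = -30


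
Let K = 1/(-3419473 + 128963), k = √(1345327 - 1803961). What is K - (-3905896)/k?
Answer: -1/3290510 - 1952948*I*√458634/229317 ≈ -3.039e-7 - 5767.5*I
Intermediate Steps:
k = I*√458634 (k = √(-458634) = I*√458634 ≈ 677.23*I)
K = -1/3290510 (K = 1/(-3290510) = -1/3290510 ≈ -3.0390e-7)
K - (-3905896)/k = -1/3290510 - (-3905896)/(I*√458634) = -1/3290510 - (-3905896)*(-I*√458634/458634) = -1/3290510 - 1952948*I*√458634/229317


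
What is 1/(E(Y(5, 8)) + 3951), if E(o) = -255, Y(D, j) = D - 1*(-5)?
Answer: 1/3696 ≈ 0.00027056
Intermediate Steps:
Y(D, j) = 5 + D (Y(D, j) = D + 5 = 5 + D)
1/(E(Y(5, 8)) + 3951) = 1/(-255 + 3951) = 1/3696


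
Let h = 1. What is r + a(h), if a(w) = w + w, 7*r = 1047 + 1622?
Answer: 2683/7 ≈ 383.29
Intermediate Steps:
r = 2669/7 (r = (1047 + 1622)/7 = (1/7)*2669 = 2669/7 ≈ 381.29)
a(w) = 2*w
r + a(h) = 2669/7 + 2*1 = 2669/7 + 2 = 2683/7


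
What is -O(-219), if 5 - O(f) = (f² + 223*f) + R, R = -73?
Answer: -954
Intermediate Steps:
O(f) = 78 - f² - 223*f (O(f) = 5 - ((f² + 223*f) - 73) = 5 - (-73 + f² + 223*f) = 5 + (73 - f² - 223*f) = 78 - f² - 223*f)
-O(-219) = -(78 - 1*(-219)² - 223*(-219)) = -(78 - 1*47961 + 48837) = -(78 - 47961 + 48837) = -1*954 = -954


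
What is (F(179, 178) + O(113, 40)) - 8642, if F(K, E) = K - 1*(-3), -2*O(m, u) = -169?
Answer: -16751/2 ≈ -8375.5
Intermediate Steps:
O(m, u) = 169/2 (O(m, u) = -½*(-169) = 169/2)
F(K, E) = 3 + K (F(K, E) = K + 3 = 3 + K)
(F(179, 178) + O(113, 40)) - 8642 = ((3 + 179) + 169/2) - 8642 = (182 + 169/2) - 8642 = 533/2 - 8642 = -16751/2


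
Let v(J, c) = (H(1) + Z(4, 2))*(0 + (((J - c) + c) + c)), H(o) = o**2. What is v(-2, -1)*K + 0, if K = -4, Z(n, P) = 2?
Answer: 36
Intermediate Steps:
v(J, c) = 3*J + 3*c (v(J, c) = (1**2 + 2)*(0 + (((J - c) + c) + c)) = (1 + 2)*(0 + (J + c)) = 3*(J + c) = 3*J + 3*c)
v(-2, -1)*K + 0 = (3*(-2) + 3*(-1))*(-4) + 0 = (-6 - 3)*(-4) + 0 = -9*(-4) + 0 = 36 + 0 = 36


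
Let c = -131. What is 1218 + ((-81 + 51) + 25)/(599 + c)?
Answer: 570019/468 ≈ 1218.0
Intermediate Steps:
1218 + ((-81 + 51) + 25)/(599 + c) = 1218 + ((-81 + 51) + 25)/(599 - 131) = 1218 + (-30 + 25)/468 = 1218 + (1/468)*(-5) = 1218 - 5/468 = 570019/468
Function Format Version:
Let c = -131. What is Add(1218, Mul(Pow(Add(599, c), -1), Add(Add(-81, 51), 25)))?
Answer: Rational(570019, 468) ≈ 1218.0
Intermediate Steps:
Add(1218, Mul(Pow(Add(599, c), -1), Add(Add(-81, 51), 25))) = Add(1218, Mul(Pow(Add(599, -131), -1), Add(Add(-81, 51), 25))) = Add(1218, Mul(Pow(468, -1), Add(-30, 25))) = Add(1218, Mul(Rational(1, 468), -5)) = Add(1218, Rational(-5, 468)) = Rational(570019, 468)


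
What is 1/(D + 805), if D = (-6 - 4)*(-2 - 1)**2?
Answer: 1/715 ≈ 0.0013986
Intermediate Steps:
D = -90 (D = -10*(-3)**2 = -10*9 = -90)
1/(D + 805) = 1/(-90 + 805) = 1/715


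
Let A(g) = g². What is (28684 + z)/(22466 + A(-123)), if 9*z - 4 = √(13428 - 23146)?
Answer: 51632/67671 + I*√9718/338355 ≈ 0.76299 + 0.00029135*I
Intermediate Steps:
z = 4/9 + I*√9718/9 (z = 4/9 + √(13428 - 23146)/9 = 4/9 + √(-9718)/9 = 4/9 + (I*√9718)/9 = 4/9 + I*√9718/9 ≈ 0.44444 + 10.953*I)
(28684 + z)/(22466 + A(-123)) = (28684 + (4/9 + I*√9718/9))/(22466 + (-123)²) = (258160/9 + I*√9718/9)/(22466 + 15129) = (258160/9 + I*√9718/9)/37595 = (258160/9 + I*√9718/9)*(1/37595) = 51632/67671 + I*√9718/338355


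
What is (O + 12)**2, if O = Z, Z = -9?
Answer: 9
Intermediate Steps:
O = -9
(O + 12)**2 = (-9 + 12)**2 = 3**2 = 9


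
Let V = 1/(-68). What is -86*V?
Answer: 43/34 ≈ 1.2647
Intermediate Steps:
V = -1/68 ≈ -0.014706
-86*V = -86*(-1/68) = 43/34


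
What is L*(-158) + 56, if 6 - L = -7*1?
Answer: -1998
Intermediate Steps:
L = 13 (L = 6 - (-7) = 6 - 1*(-7) = 6 + 7 = 13)
L*(-158) + 56 = 13*(-158) + 56 = -2054 + 56 = -1998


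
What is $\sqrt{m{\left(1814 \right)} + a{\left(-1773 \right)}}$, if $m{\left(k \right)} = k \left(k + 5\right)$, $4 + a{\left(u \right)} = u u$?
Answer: $\sqrt{6443191} \approx 2538.3$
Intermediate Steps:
$a{\left(u \right)} = -4 + u^{2}$ ($a{\left(u \right)} = -4 + u u = -4 + u^{2}$)
$m{\left(k \right)} = k \left(5 + k\right)$
$\sqrt{m{\left(1814 \right)} + a{\left(-1773 \right)}} = \sqrt{1814 \left(5 + 1814\right) - \left(4 - \left(-1773\right)^{2}\right)} = \sqrt{1814 \cdot 1819 + \left(-4 + 3143529\right)} = \sqrt{3299666 + 3143525} = \sqrt{6443191}$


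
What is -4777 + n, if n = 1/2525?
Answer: -12061924/2525 ≈ -4777.0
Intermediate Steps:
n = 1/2525 ≈ 0.00039604
-4777 + n = -4777 + 1/2525 = -12061924/2525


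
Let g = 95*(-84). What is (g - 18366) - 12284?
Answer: -38630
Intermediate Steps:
g = -7980
(g - 18366) - 12284 = (-7980 - 18366) - 12284 = -26346 - 12284 = -38630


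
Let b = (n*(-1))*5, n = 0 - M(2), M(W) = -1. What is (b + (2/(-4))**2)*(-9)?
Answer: 171/4 ≈ 42.750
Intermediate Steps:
n = 1 (n = 0 - 1*(-1) = 0 + 1 = 1)
b = -5 (b = (1*(-1))*5 = -1*5 = -5)
(b + (2/(-4))**2)*(-9) = (-5 + (2/(-4))**2)*(-9) = (-5 + (2*(-1/4))**2)*(-9) = (-5 + (-1/2)**2)*(-9) = (-5 + 1/4)*(-9) = -19/4*(-9) = 171/4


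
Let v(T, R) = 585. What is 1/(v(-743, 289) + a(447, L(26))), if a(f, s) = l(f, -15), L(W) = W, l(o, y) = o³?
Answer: 1/89315208 ≈ 1.1196e-8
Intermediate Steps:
a(f, s) = f³
1/(v(-743, 289) + a(447, L(26))) = 1/(585 + 447³) = 1/(585 + 89314623) = 1/89315208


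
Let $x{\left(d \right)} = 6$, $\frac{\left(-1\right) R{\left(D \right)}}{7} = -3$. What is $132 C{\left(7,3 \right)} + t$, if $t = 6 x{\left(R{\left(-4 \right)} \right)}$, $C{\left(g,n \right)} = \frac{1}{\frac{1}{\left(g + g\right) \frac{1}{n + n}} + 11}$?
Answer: $\frac{951}{20} \approx 47.55$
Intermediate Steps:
$R{\left(D \right)} = 21$ ($R{\left(D \right)} = \left(-7\right) \left(-3\right) = 21$)
$C{\left(g,n \right)} = \frac{1}{11 + \frac{n}{g}}$ ($C{\left(g,n \right)} = \frac{1}{\frac{1}{2 g \frac{1}{2 n}} + 11} = \frac{1}{\frac{1}{g \frac{1}{n}} + 11} = \frac{1}{\frac{n}{g} + 11} = \frac{1}{11 + \frac{n}{g}}$)
$t = 36$ ($t = 6 \cdot 6 = 36$)
$132 C{\left(7,3 \right)} + t = 132 \frac{7}{3 + 11 \cdot 7} + 36 = 132 \frac{7}{3 + 77} + 36 = 132 \cdot \frac{7}{80} + 36 = \frac{231}{20} + 36 = \frac{951}{20}$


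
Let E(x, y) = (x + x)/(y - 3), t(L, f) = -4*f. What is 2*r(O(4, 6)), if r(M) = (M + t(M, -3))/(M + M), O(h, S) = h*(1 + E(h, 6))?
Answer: 20/11 ≈ 1.8182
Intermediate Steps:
E(x, y) = 2*x/(-3 + y) (E(x, y) = (2*x)/(-3 + y) = 2*x/(-3 + y))
O(h, S) = h*(1 + 2*h/3) (O(h, S) = h*(1 + 2*h/(-3 + 6)) = h*(1 + 2*h/3))
r(M) = (12 + M)/(2*M) (r(M) = (M - 4*(-3))/(M + M) = (M + 12)/((2*M)) = (12 + M)*(1/(2*M)) = (12 + M)/(2*M))
2*r(O(4, 6)) = 2*((12 + (1/3)*4*(3 + 2*4))/(2*(((1/3)*4*(3 + 2*4))))) = 2*((12 + (1/3)*4*(3 + 8))/(2*(((1/3)*4*(3 + 8))))) = 2*((12 + (1/3)*4*11)/(2*(((1/3)*4*11)))) = 2*((12 + 44/3)/(2*(44/3))) = 2*((1/2)*(3/44)*(80/3)) = 2*(10/11) = 20/11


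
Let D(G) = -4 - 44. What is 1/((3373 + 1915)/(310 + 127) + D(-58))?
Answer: -437/15688 ≈ -0.027856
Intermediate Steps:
D(G) = -48
1/((3373 + 1915)/(310 + 127) + D(-58)) = 1/((3373 + 1915)/(310 + 127) - 48) = 1/(5288/437 - 48) = 1/(-15688/437) = -437/15688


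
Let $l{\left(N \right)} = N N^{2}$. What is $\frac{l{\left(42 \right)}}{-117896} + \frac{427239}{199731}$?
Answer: $\frac{1482170784}{981145249} \approx 1.5107$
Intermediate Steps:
$l{\left(N \right)} = N^{3}$
$\frac{l{\left(42 \right)}}{-117896} + \frac{427239}{199731} = \frac{42^{3}}{-117896} + \frac{427239}{199731} = 74088 \left(- \frac{1}{117896}\right) + 427239 \cdot \frac{1}{199731} = - \frac{9261}{14737} + \frac{142413}{66577} = \frac{1482170784}{981145249}$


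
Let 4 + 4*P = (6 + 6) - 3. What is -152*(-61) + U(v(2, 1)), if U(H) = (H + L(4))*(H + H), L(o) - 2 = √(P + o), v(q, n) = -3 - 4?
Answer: 9342 - 7*√21 ≈ 9309.9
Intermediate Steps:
P = 5/4 (P = -1 + ((6 + 6) - 3)/4 = -1 + (12 - 3)/4 = -1 + (¼)*9 = -1 + 9/4 = 5/4 ≈ 1.2500)
v(q, n) = -7
L(o) = 2 + √(5/4 + o)
U(H) = 2*H*(2 + H + √21/2) (U(H) = (H + (2 + √(5 + 4*4)/2))*(H + H) = (H + (2 + √(5 + 16)/2))*(2*H) = (H + (2 + √21/2))*(2*H) = (2 + H + √21/2)*(2*H) = 2*H*(2 + H + √21/2))
-152*(-61) + U(v(2, 1)) = -152*(-61) - 7*(4 + √21 + 2*(-7)) = 9272 - 7*(4 + √21 - 14) = 9272 - 7*(-10 + √21) = 9272 + (70 - 7*√21) = 9342 - 7*√21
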